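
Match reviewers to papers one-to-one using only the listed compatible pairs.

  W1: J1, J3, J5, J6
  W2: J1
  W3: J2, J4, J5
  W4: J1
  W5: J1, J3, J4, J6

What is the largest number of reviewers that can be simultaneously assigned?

Unit-capacity flow: source→left, listed edges, right→sink; max matching = max flow.
Augmenting path W1→J1 (+1); matched 1.
Augmenting path W3→J2 (+1); matched 2.
Augmenting path W5→J3 (+1); matched 3.
Augmenting path W2→J1→W1→J5 (+1); matched 4.
No augmenting path remains; maximum matching = 4.
König certificate: {W1, W3, W5, J1} is a vertex cover of size 4 (every listed pair touches it), so no matching can be larger.

4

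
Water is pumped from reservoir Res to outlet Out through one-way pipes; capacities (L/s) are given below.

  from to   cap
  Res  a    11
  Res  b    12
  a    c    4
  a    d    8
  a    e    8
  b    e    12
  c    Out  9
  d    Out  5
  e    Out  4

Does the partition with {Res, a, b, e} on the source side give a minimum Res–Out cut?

No — its capacity is 16, but the minimum cut has capacity 13.

Given cut capacity: 4 + 8 + 4 = 16.
Augment Res→a→c→Out: bottleneck 4, flow now 4.
Augment Res→a→d→Out: bottleneck 5, flow now 9.
Augment Res→a→e→Out: bottleneck 2, flow now 11.
Augment Res→b→e→Out: bottleneck 2, flow now 13.
No augmenting path remains; maximum flow = 13.
In the residual graph, reachable from Res: {Res, a, b, d, e}.
Min-cut edges: a→c (4), d→Out (5), e→Out (4); capacity 4 + 5 + 4 = 13.
Cut capacity 16 exceeds the max flow 13, so it is not minimum.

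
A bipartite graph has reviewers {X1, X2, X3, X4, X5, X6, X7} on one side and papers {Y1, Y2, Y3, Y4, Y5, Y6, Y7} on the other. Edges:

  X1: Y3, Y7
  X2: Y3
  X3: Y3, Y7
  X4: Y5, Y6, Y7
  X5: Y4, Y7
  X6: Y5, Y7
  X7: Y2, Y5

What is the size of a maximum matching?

6

Unit-capacity flow: source→left, listed edges, right→sink; max matching = max flow.
Augmenting path X1→Y3 (+1); matched 1.
Augmenting path X3→Y7 (+1); matched 2.
Augmenting path X4→Y5 (+1); matched 3.
Augmenting path X5→Y4 (+1); matched 4.
Augmenting path X7→Y2 (+1); matched 5.
Augmenting path X6→Y5→X4→Y6 (+1); matched 6.
No augmenting path remains; maximum matching = 6.
König certificate: {X4, X5, X6, X7, Y3, Y7} is a vertex cover of size 6 (every listed pair touches it), so no matching can be larger.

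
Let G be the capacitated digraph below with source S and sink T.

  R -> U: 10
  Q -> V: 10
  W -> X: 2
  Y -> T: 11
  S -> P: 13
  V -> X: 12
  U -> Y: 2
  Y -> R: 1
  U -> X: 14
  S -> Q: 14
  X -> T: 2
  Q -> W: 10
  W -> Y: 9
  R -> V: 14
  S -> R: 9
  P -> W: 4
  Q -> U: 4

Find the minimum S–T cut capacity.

Augment S→P→W→X→T: bottleneck 2, flow now 2.
Augment S→P→W→Y→T: bottleneck 2, flow now 4.
Augment S→Q→U→Y→T: bottleneck 2, flow now 6.
Augment S→Q→W→Y→T: bottleneck 7, flow now 13.
No augmenting path remains; maximum flow = 13.
By max-flow min-cut, the minimum cut capacity equals the max flow.
In the residual graph, reachable from S: {S, P, Q, R, U, V, W, X}.
Min-cut edges: U→Y (2), W→Y (9), X→T (2); capacity 2 + 9 + 2 = 13.

13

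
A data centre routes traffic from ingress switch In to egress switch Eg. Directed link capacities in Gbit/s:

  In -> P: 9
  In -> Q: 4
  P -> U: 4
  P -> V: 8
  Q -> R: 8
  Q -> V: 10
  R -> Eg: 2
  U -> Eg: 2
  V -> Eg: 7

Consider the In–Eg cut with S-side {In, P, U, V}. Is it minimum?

No — its capacity is 13, but the minimum cut has capacity 11.

Given cut capacity: 4 + 2 + 7 = 13.
Augment In→P→U→Eg: bottleneck 2, flow now 2.
Augment In→P→V→Eg: bottleneck 7, flow now 9.
Augment In→Q→R→Eg: bottleneck 2, flow now 11.
No augmenting path remains; maximum flow = 11.
In the residual graph, reachable from In: {In, P, Q, R, U, V}.
Min-cut edges: R→Eg (2), U→Eg (2), V→Eg (7); capacity 2 + 2 + 7 = 11.
Cut capacity 13 exceeds the max flow 11, so it is not minimum.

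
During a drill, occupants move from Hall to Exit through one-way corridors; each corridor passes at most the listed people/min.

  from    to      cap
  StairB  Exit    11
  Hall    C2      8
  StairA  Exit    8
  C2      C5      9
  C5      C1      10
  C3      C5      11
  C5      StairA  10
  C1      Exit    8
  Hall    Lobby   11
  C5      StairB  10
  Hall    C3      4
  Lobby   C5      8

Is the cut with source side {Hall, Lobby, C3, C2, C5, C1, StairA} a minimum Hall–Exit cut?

Given cut capacity: 10 + 8 + 8 = 26.
Augment Hall→Lobby→C5→C1→Exit: bottleneck 8, flow now 8.
Augment Hall→C3→C5→StairB→Exit: bottleneck 4, flow now 12.
Augment Hall→C2→C5→StairB→Exit: bottleneck 6, flow now 18.
Augment Hall→C2→C5→StairA→Exit: bottleneck 2, flow now 20.
No augmenting path remains; maximum flow = 20.
In the residual graph, reachable from Hall: {Hall, Lobby}.
Min-cut edges: Hall→C3 (4), Hall→C2 (8), Lobby→C5 (8); capacity 4 + 8 + 8 = 20.
Cut capacity 26 exceeds the max flow 20, so it is not minimum.

No — its capacity is 26, but the minimum cut has capacity 20.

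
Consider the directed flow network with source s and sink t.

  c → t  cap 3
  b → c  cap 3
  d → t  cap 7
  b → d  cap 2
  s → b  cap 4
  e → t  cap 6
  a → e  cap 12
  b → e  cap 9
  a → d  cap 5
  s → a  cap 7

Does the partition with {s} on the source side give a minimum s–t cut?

Yes — it is a minimum cut (capacity 11).

Given cut capacity: 7 + 4 = 11.
Augment s→a→d→t: bottleneck 5, flow now 5.
Augment s→a→e→t: bottleneck 2, flow now 7.
Augment s→b→c→t: bottleneck 3, flow now 10.
Augment s→b→d→t: bottleneck 1, flow now 11.
No augmenting path remains; maximum flow = 11.
Cut capacity 11 equals the max flow, so it is a minimum cut.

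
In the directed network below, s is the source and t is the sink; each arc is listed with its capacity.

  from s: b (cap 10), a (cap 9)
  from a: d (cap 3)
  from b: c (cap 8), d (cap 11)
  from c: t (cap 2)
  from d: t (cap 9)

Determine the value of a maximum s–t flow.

Augment s→a→d→t: bottleneck 3, flow now 3.
Augment s→b→c→t: bottleneck 2, flow now 5.
Augment s→b→d→t: bottleneck 6, flow now 11.
No augmenting path remains; maximum flow = 11.
In the residual graph, reachable from s: {s, a, b, c, d}.
Min-cut edges: c→t (2), d→t (9); capacity 2 + 9 = 11.
This cut is saturated, so no flow can exceed 11.

11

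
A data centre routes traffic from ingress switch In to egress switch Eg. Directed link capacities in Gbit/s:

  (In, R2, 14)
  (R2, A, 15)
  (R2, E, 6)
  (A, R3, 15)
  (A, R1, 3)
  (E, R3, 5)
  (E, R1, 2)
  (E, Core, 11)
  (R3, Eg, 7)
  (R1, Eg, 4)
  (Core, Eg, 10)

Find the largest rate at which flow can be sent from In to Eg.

Augment In→R2→A→R3→Eg: bottleneck 7, flow now 7.
Augment In→R2→A→R1→Eg: bottleneck 3, flow now 10.
Augment In→R2→E→R1→Eg: bottleneck 1, flow now 11.
Augment In→R2→E→Core→Eg: bottleneck 3, flow now 14.
No augmenting path remains; maximum flow = 14.
In the residual graph, reachable from In: {In}.
Min-cut edges: In→R2 (14); capacity 14 = 14.
This cut is saturated, so no flow can exceed 14.

14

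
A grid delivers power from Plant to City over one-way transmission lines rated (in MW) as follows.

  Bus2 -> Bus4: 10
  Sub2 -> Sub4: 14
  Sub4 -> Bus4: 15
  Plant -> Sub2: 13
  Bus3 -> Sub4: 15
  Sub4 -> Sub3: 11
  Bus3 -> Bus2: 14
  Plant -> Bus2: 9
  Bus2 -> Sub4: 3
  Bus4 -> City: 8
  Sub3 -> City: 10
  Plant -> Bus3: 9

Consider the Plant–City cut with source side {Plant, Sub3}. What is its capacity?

41

Edges leaving {Plant, Sub3}: Plant→Sub2 (13), Plant→Bus3 (9), Plant→Bus2 (9), Sub3→City (10).
Cut capacity = 13 + 9 + 9 + 10 = 41.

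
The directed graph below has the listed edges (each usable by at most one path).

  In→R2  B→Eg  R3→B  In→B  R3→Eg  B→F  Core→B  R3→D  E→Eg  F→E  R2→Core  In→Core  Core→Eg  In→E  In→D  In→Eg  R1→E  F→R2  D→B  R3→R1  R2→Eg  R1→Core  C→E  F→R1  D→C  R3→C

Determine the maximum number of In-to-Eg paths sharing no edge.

Assign every edge capacity 1; by Menger, the answer equals the max flow.
Path In→Eg (+1); total 1.
Path In→R2→Eg (+1); total 2.
Path In→Core→Eg (+1); total 3.
Path In→B→Eg (+1); total 4.
Path In→E→Eg (+1); total 5.
No residual In→Eg path; max flow = 5.
Certifying cut of size 5: {B→Eg, Core→Eg, E→Eg, In→Eg, R2→Eg}.

5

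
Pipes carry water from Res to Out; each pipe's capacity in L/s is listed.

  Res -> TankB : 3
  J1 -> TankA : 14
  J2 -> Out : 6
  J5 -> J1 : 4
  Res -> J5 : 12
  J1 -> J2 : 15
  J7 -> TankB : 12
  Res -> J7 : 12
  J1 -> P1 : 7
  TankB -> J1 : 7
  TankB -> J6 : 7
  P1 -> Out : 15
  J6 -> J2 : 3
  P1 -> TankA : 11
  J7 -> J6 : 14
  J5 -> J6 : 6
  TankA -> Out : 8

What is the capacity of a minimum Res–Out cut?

14

Augment Res→J5→J6→J2→Out: bottleneck 3, flow now 3.
Augment Res→J5→J1→TankA→Out: bottleneck 4, flow now 7.
Augment Res→TankB→J1→TankA→Out: bottleneck 3, flow now 10.
Augment Res→J7→TankB→J1→TankA→Out: bottleneck 1, flow now 11.
Augment Res→J7→TankB→J1→P1→Out: bottleneck 3, flow now 14.
No augmenting path remains; maximum flow = 14.
By max-flow min-cut, the minimum cut capacity equals the max flow.
In the residual graph, reachable from Res: {Res, J5, TankB, J7, J6}.
Min-cut edges: J5→J1 (4), TankB→J1 (7), J6→J2 (3); capacity 4 + 7 + 3 = 14.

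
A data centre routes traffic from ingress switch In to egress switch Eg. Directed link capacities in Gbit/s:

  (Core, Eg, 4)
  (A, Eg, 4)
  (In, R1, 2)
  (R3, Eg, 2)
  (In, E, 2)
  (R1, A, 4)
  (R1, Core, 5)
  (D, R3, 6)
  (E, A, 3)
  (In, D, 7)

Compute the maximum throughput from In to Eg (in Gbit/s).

6

Augment In→D→R3→Eg: bottleneck 2, flow now 2.
Augment In→R1→Core→Eg: bottleneck 2, flow now 4.
Augment In→E→A→Eg: bottleneck 2, flow now 6.
No augmenting path remains; maximum flow = 6.
In the residual graph, reachable from In: {In, D, R3}.
Min-cut edges: In→R1 (2), In→E (2), R3→Eg (2); capacity 2 + 2 + 2 = 6.
This cut is saturated, so no flow can exceed 6.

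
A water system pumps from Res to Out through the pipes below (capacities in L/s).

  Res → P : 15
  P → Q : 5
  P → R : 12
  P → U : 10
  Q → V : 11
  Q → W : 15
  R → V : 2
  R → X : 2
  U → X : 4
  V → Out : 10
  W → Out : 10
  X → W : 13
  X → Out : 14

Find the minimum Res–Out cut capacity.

Augment Res→P→Q→V→Out: bottleneck 5, flow now 5.
Augment Res→P→R→V→Out: bottleneck 2, flow now 7.
Augment Res→P→R→X→Out: bottleneck 2, flow now 9.
Augment Res→P→U→X→Out: bottleneck 4, flow now 13.
No augmenting path remains; maximum flow = 13.
By max-flow min-cut, the minimum cut capacity equals the max flow.
In the residual graph, reachable from Res: {Res, P, R, U}.
Min-cut edges: P→Q (5), R→V (2), R→X (2), U→X (4); capacity 5 + 2 + 2 + 4 = 13.

13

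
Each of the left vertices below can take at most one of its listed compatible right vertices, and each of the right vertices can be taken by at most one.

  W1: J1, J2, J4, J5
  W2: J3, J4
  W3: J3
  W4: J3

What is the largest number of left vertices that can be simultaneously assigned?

3

Unit-capacity flow: source→left, listed edges, right→sink; max matching = max flow.
Augmenting path W1→J1 (+1); matched 1.
Augmenting path W2→J3 (+1); matched 2.
Augmenting path W3→J3→W2→J4 (+1); matched 3.
No augmenting path remains; maximum matching = 3.
König certificate: {W1, W2, J3} is a vertex cover of size 3 (every listed pair touches it), so no matching can be larger.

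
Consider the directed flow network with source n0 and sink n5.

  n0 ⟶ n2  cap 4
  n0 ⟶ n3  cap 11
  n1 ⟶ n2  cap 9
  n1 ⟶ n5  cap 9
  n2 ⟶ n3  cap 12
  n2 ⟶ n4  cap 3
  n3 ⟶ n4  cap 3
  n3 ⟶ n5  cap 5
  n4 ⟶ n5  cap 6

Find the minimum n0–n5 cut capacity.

11

Augment n0→n3→n5: bottleneck 5, flow now 5.
Augment n0→n2→n4→n5: bottleneck 3, flow now 8.
Augment n0→n3→n4→n5: bottleneck 3, flow now 11.
No augmenting path remains; maximum flow = 11.
By max-flow min-cut, the minimum cut capacity equals the max flow.
In the residual graph, reachable from n0: {n0, n2, n3}.
Min-cut edges: n2→n4 (3), n3→n4 (3), n3→n5 (5); capacity 3 + 3 + 5 = 11.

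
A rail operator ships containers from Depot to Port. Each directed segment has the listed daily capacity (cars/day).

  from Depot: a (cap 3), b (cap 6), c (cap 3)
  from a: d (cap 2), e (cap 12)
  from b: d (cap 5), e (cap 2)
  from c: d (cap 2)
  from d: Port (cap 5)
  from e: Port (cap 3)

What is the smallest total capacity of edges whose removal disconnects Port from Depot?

Augment Depot→a→d→Port: bottleneck 2, flow now 2.
Augment Depot→a→e→Port: bottleneck 1, flow now 3.
Augment Depot→b→d→Port: bottleneck 3, flow now 6.
Augment Depot→b→e→Port: bottleneck 2, flow now 8.
No augmenting path remains; maximum flow = 8.
By max-flow min-cut, the minimum cut capacity equals the max flow.
In the residual graph, reachable from Depot: {Depot, a, b, c, d, e}.
Min-cut edges: d→Port (5), e→Port (3); capacity 5 + 3 = 8.

8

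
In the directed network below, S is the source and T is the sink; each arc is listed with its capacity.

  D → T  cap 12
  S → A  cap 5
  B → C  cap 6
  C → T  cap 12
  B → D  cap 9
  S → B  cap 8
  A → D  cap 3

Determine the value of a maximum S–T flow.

Augment S→A→D→T: bottleneck 3, flow now 3.
Augment S→B→C→T: bottleneck 6, flow now 9.
Augment S→B→D→T: bottleneck 2, flow now 11.
No augmenting path remains; maximum flow = 11.
In the residual graph, reachable from S: {S, A}.
Min-cut edges: S→B (8), A→D (3); capacity 8 + 3 = 11.
This cut is saturated, so no flow can exceed 11.

11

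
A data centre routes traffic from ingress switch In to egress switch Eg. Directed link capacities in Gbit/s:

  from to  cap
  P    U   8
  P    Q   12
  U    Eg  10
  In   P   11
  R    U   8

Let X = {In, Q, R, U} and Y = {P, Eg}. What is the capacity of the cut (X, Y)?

Edges leaving {In, Q, R, U}: In→P (11), U→Eg (10).
Cut capacity = 11 + 10 = 21.

21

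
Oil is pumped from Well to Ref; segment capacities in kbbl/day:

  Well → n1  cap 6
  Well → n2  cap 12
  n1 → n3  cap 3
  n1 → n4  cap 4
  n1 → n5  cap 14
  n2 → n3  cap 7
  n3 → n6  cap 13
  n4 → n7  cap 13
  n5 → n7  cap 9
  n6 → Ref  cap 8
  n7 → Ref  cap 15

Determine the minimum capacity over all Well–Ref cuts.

Augment Well→n1→n3→n6→Ref: bottleneck 3, flow now 3.
Augment Well→n1→n4→n7→Ref: bottleneck 3, flow now 6.
Augment Well→n2→n3→n6→Ref: bottleneck 5, flow now 11.
Augment Well→n2→n3→n1→n4→n7→Ref: bottleneck 1, flow now 12. (uses reverse residual edge)
Augment Well→n2→n3→n1→n5→n7→Ref: bottleneck 1, flow now 13. (uses reverse residual edge)
No augmenting path remains; maximum flow = 13.
By max-flow min-cut, the minimum cut capacity equals the max flow.
In the residual graph, reachable from Well: {Well, n2}.
Min-cut edges: Well→n1 (6), n2→n3 (7); capacity 6 + 7 = 13.

13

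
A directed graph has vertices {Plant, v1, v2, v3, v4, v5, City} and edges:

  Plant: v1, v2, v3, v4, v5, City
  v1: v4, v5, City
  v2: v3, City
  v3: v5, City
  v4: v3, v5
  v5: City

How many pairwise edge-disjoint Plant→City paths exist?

5

Assign every edge capacity 1; by Menger, the answer equals the max flow.
Path Plant→City (+1); total 1.
Path Plant→v1→City (+1); total 2.
Path Plant→v2→City (+1); total 3.
Path Plant→v3→City (+1); total 4.
Path Plant→v5→City (+1); total 5.
No residual Plant→City path; max flow = 5.
Certifying cut of size 5: {Plant→City, Plant→v1, Plant→v2, v3→City, v5→City}.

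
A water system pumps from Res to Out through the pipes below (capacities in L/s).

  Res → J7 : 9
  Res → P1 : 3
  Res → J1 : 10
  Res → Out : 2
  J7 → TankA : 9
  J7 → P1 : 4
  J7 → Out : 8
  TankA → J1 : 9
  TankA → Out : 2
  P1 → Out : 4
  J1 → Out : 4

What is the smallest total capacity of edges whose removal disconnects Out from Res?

18

Augment Res→Out: bottleneck 2, flow now 2.
Augment Res→J7→Out: bottleneck 8, flow now 10.
Augment Res→P1→Out: bottleneck 3, flow now 13.
Augment Res→J1→Out: bottleneck 4, flow now 17.
Augment Res→J7→TankA→Out: bottleneck 1, flow now 18.
No augmenting path remains; maximum flow = 18.
By max-flow min-cut, the minimum cut capacity equals the max flow.
In the residual graph, reachable from Res: {Res, J1}.
Min-cut edges: Res→J7 (9), Res→P1 (3), Res→Out (2), J1→Out (4); capacity 9 + 3 + 2 + 4 = 18.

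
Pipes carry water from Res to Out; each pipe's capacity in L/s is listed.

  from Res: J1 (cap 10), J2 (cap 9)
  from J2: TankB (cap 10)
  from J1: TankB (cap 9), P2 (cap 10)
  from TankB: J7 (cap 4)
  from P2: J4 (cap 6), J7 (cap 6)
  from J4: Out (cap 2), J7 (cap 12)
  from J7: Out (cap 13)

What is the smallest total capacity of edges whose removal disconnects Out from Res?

Augment Res→J2→TankB→J7→Out: bottleneck 4, flow now 4.
Augment Res→J1→P2→J4→Out: bottleneck 2, flow now 6.
Augment Res→J1→P2→J7→Out: bottleneck 6, flow now 12.
Augment Res→J1→P2→J4→J7→Out: bottleneck 2, flow now 14.
No augmenting path remains; maximum flow = 14.
By max-flow min-cut, the minimum cut capacity equals the max flow.
In the residual graph, reachable from Res: {Res, J2, TankB}.
Min-cut edges: Res→J1 (10), TankB→J7 (4); capacity 10 + 4 = 14.

14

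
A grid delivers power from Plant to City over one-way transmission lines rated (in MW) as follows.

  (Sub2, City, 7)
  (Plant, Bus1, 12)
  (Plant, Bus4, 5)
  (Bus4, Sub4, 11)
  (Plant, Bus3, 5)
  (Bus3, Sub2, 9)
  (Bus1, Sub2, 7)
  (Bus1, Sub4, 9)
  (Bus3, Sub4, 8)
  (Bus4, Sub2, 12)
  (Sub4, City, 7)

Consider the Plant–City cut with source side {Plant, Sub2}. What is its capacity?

Edges leaving {Plant, Sub2}: Plant→Bus3 (5), Plant→Bus1 (12), Plant→Bus4 (5), Sub2→City (7).
Cut capacity = 5 + 12 + 5 + 7 = 29.

29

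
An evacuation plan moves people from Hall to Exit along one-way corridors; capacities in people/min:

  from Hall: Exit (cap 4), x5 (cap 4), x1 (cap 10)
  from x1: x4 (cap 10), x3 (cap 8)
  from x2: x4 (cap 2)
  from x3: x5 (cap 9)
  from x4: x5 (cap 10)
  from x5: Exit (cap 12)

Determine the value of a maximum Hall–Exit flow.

16

Augment Hall→Exit: bottleneck 4, flow now 4.
Augment Hall→x5→Exit: bottleneck 4, flow now 8.
Augment Hall→x1→x3→x5→Exit: bottleneck 8, flow now 16.
No augmenting path remains; maximum flow = 16.
In the residual graph, reachable from Hall: {Hall, x1, x3, x4, x5}.
Min-cut edges: Hall→Exit (4), x5→Exit (12); capacity 4 + 12 = 16.
This cut is saturated, so no flow can exceed 16.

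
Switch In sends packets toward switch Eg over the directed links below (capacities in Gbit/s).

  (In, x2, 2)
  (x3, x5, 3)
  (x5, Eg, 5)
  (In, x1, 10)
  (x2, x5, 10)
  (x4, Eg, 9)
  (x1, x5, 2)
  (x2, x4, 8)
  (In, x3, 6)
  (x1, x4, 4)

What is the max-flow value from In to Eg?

Augment In→x1→x4→Eg: bottleneck 4, flow now 4.
Augment In→x1→x5→Eg: bottleneck 2, flow now 6.
Augment In→x2→x4→Eg: bottleneck 2, flow now 8.
Augment In→x3→x5→Eg: bottleneck 3, flow now 11.
No augmenting path remains; maximum flow = 11.
In the residual graph, reachable from In: {In, x1, x3}.
Min-cut edges: In→x2 (2), x1→x4 (4), x1→x5 (2), x3→x5 (3); capacity 2 + 4 + 2 + 3 = 11.
This cut is saturated, so no flow can exceed 11.

11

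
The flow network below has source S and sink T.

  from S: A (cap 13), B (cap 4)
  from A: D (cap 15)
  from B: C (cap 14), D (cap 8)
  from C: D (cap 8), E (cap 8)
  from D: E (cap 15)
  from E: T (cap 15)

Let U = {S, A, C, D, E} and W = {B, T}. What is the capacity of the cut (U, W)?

19

Edges leaving {S, A, C, D, E}: S→B (4), E→T (15).
Cut capacity = 4 + 15 = 19.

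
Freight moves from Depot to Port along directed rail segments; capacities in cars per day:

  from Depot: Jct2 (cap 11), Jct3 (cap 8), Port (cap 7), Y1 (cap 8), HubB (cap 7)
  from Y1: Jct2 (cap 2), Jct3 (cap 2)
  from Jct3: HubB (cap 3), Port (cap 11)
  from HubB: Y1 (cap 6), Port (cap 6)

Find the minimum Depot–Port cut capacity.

23

Augment Depot→Port: bottleneck 7, flow now 7.
Augment Depot→Jct3→Port: bottleneck 8, flow now 15.
Augment Depot→HubB→Port: bottleneck 6, flow now 21.
Augment Depot→Y1→Jct3→Port: bottleneck 2, flow now 23.
No augmenting path remains; maximum flow = 23.
By max-flow min-cut, the minimum cut capacity equals the max flow.
In the residual graph, reachable from Depot: {Depot, Y1, HubB, Jct2}.
Min-cut edges: Depot→Jct3 (8), Depot→Port (7), Y1→Jct3 (2), HubB→Port (6); capacity 8 + 7 + 2 + 6 = 23.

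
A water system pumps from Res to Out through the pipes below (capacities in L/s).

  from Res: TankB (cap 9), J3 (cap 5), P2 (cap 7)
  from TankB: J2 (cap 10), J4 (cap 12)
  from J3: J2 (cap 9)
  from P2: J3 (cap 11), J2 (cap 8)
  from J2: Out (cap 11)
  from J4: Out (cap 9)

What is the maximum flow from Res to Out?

20

Augment Res→TankB→J2→Out: bottleneck 9, flow now 9.
Augment Res→J3→J2→Out: bottleneck 2, flow now 11.
Augment Res→J3→J2→TankB→J4→Out: bottleneck 3, flow now 14. (uses reverse residual edge)
Augment Res→P2→J2→TankB→J4→Out: bottleneck 6, flow now 20. (uses reverse residual edge)
No augmenting path remains; maximum flow = 20.
In the residual graph, reachable from Res: {Res, J3, P2, J2}.
Min-cut edges: Res→TankB (9), J2→Out (11); capacity 9 + 11 = 20.
This cut is saturated, so no flow can exceed 20.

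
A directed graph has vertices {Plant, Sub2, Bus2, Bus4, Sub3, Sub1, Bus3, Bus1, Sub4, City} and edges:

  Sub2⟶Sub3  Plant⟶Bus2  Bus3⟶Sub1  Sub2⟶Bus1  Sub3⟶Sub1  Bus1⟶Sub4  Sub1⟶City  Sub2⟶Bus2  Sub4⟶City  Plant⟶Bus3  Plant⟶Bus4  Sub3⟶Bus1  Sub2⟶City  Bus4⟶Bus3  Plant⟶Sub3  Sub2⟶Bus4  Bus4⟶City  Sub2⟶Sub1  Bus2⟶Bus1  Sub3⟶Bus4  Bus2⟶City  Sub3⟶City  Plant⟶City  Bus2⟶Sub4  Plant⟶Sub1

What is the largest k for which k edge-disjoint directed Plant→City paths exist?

Assign every edge capacity 1; by Menger, the answer equals the max flow.
Path Plant→City (+1); total 1.
Path Plant→Bus2→City (+1); total 2.
Path Plant→Bus4→City (+1); total 3.
Path Plant→Sub3→City (+1); total 4.
Path Plant→Sub1→City (+1); total 5.
No residual Plant→City path; max flow = 5.
Certifying cut of size 5: {Plant→Bus2, Plant→Bus4, Plant→City, Plant→Sub3, Sub1→City}.

5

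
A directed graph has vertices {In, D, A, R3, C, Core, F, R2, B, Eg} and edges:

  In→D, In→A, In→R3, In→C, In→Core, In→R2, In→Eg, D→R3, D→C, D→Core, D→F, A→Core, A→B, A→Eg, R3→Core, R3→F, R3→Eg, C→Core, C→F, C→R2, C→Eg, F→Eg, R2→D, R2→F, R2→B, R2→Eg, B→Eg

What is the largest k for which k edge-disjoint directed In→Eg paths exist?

Assign every edge capacity 1; by Menger, the answer equals the max flow.
Path In→Eg (+1); total 1.
Path In→A→Eg (+1); total 2.
Path In→R3→Eg (+1); total 3.
Path In→C→Eg (+1); total 4.
Path In→R2→Eg (+1); total 5.
Path In→D→F→Eg (+1); total 6.
No residual In→Eg path; max flow = 6.
Certifying cut of size 6: {In→A, In→C, In→D, In→Eg, In→R2, In→R3}.

6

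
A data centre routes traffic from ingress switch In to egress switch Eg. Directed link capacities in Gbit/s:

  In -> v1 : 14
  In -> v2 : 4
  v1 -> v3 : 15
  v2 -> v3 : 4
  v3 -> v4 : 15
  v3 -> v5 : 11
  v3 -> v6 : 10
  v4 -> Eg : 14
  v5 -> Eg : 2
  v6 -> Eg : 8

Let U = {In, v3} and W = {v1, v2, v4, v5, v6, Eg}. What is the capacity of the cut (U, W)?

54

Edges leaving {In, v3}: In→v1 (14), In→v2 (4), v3→v4 (15), v3→v5 (11), v3→v6 (10).
Cut capacity = 14 + 4 + 15 + 11 + 10 = 54.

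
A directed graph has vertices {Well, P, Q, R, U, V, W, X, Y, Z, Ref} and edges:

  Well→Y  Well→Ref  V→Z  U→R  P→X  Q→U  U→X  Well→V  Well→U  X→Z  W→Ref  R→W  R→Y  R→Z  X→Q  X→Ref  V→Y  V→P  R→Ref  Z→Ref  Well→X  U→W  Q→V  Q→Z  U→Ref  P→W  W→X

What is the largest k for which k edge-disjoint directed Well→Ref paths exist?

4

Assign every edge capacity 1; by Menger, the answer equals the max flow.
Path Well→Ref (+1); total 1.
Path Well→U→Ref (+1); total 2.
Path Well→X→Ref (+1); total 3.
Path Well→V→Z→Ref (+1); total 4.
No residual Well→Ref path; max flow = 4.
Certifying cut of size 4: {Well→Ref, Well→U, Well→V, Well→X}.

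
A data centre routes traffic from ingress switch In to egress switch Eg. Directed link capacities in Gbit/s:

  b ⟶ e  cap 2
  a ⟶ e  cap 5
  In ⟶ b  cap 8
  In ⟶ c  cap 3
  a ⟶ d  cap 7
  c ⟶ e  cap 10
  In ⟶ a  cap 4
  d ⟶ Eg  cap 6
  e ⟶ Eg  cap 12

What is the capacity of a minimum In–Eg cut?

Augment In→a→d→Eg: bottleneck 4, flow now 4.
Augment In→b→e→Eg: bottleneck 2, flow now 6.
Augment In→c→e→Eg: bottleneck 3, flow now 9.
No augmenting path remains; maximum flow = 9.
By max-flow min-cut, the minimum cut capacity equals the max flow.
In the residual graph, reachable from In: {In, b}.
Min-cut edges: In→a (4), In→c (3), b→e (2); capacity 4 + 3 + 2 = 9.

9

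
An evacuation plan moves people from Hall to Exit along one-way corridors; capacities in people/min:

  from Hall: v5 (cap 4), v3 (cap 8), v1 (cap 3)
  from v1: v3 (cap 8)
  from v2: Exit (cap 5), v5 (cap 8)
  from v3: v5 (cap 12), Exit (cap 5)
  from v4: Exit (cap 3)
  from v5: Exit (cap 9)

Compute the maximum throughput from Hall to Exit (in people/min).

Augment Hall→v3→Exit: bottleneck 5, flow now 5.
Augment Hall→v5→Exit: bottleneck 4, flow now 9.
Augment Hall→v3→v5→Exit: bottleneck 3, flow now 12.
Augment Hall→v1→v3→v5→Exit: bottleneck 2, flow now 14.
No augmenting path remains; maximum flow = 14.
In the residual graph, reachable from Hall: {Hall, v1, v3, v5}.
Min-cut edges: v3→Exit (5), v5→Exit (9); capacity 5 + 9 = 14.
This cut is saturated, so no flow can exceed 14.

14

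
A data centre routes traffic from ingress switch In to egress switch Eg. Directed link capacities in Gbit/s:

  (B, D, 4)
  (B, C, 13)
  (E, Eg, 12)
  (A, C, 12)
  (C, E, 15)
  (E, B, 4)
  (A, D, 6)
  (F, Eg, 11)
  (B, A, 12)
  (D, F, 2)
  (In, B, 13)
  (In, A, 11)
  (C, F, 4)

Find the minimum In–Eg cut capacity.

Augment In→A→C→E→Eg: bottleneck 11, flow now 11.
Augment In→B→C→E→Eg: bottleneck 1, flow now 12.
Augment In→B→C→F→Eg: bottleneck 4, flow now 16.
Augment In→B→D→F→Eg: bottleneck 2, flow now 18.
No augmenting path remains; maximum flow = 18.
By max-flow min-cut, the minimum cut capacity equals the max flow.
In the residual graph, reachable from In: {In, A, B, C, D, E}.
Min-cut edges: C→F (4), D→F (2), E→Eg (12); capacity 4 + 2 + 12 = 18.

18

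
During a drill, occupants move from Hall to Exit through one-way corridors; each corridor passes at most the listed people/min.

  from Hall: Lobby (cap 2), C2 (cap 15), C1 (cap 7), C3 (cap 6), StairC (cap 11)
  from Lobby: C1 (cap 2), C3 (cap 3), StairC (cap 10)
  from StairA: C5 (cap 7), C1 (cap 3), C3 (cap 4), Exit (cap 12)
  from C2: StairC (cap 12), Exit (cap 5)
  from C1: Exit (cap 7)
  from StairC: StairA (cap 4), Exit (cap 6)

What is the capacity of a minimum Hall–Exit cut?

Augment Hall→C2→Exit: bottleneck 5, flow now 5.
Augment Hall→C1→Exit: bottleneck 7, flow now 12.
Augment Hall→StairC→Exit: bottleneck 6, flow now 18.
Augment Hall→StairC→StairA→Exit: bottleneck 4, flow now 22.
No augmenting path remains; maximum flow = 22.
By max-flow min-cut, the minimum cut capacity equals the max flow.
In the residual graph, reachable from Hall: {Hall, Lobby, C2, C1, C3, StairC}.
Min-cut edges: C2→Exit (5), C1→Exit (7), StairC→StairA (4), StairC→Exit (6); capacity 5 + 7 + 4 + 6 = 22.

22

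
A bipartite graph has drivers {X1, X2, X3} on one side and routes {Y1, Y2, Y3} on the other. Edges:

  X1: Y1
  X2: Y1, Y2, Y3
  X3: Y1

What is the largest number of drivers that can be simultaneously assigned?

2

Unit-capacity flow: source→left, listed edges, right→sink; max matching = max flow.
Augmenting path X1→Y1 (+1); matched 1.
Augmenting path X2→Y2 (+1); matched 2.
No augmenting path remains; maximum matching = 2.
König certificate: {X2, Y1} is a vertex cover of size 2 (every listed pair touches it), so no matching can be larger.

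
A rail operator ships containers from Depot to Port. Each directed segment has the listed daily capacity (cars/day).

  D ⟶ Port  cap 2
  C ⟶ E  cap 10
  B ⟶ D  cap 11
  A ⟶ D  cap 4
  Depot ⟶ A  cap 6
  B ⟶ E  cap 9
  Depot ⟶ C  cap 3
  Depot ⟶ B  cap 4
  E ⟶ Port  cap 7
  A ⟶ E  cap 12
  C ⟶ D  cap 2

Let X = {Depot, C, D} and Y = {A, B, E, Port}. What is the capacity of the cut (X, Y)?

Edges leaving {Depot, C, D}: Depot→A (6), Depot→B (4), C→E (10), D→Port (2).
Cut capacity = 6 + 4 + 10 + 2 = 22.

22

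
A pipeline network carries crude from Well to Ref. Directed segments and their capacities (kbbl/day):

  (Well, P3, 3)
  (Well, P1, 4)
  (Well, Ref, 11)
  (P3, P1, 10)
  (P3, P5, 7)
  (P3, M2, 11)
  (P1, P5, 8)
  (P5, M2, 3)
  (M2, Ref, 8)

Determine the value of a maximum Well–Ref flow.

Augment Well→Ref: bottleneck 11, flow now 11.
Augment Well→P3→M2→Ref: bottleneck 3, flow now 14.
Augment Well→P1→P5→M2→Ref: bottleneck 3, flow now 17.
No augmenting path remains; maximum flow = 17.
In the residual graph, reachable from Well: {Well, P1, P5}.
Min-cut edges: Well→P3 (3), Well→Ref (11), P5→M2 (3); capacity 3 + 11 + 3 = 17.
This cut is saturated, so no flow can exceed 17.

17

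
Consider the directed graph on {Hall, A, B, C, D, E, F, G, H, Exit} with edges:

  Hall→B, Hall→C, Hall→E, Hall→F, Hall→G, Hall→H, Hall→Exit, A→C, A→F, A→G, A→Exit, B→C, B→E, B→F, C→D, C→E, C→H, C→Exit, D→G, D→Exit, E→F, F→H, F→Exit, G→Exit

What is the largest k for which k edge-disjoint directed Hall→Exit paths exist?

5

Assign every edge capacity 1; by Menger, the answer equals the max flow.
Path Hall→Exit (+1); total 1.
Path Hall→C→Exit (+1); total 2.
Path Hall→F→Exit (+1); total 3.
Path Hall→G→Exit (+1); total 4.
Path Hall→B→C→D→Exit (+1); total 5.
No residual Hall→Exit path; max flow = 5.
Certifying cut of size 5: {F→Exit, Hall→B, Hall→C, Hall→Exit, Hall→G}.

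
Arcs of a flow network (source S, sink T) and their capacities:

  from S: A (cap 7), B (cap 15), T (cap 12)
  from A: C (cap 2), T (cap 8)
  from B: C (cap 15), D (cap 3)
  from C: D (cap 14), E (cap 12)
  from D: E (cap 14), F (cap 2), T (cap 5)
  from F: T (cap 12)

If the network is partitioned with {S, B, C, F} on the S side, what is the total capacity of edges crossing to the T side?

Edges leaving {S, B, C, F}: S→A (7), S→T (12), B→D (3), C→D (14), C→E (12), F→T (12).
Cut capacity = 7 + 12 + 3 + 14 + 12 + 12 = 60.

60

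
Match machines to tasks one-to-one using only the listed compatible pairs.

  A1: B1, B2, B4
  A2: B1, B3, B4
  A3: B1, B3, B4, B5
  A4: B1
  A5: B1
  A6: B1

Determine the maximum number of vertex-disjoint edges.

Unit-capacity flow: source→left, listed edges, right→sink; max matching = max flow.
Augmenting path A1→B1 (+1); matched 1.
Augmenting path A2→B3 (+1); matched 2.
Augmenting path A3→B4 (+1); matched 3.
Augmenting path A4→B1→A1→B2 (+1); matched 4.
No augmenting path remains; maximum matching = 4.
König certificate: {A1, A2, A3, B1} is a vertex cover of size 4 (every listed pair touches it), so no matching can be larger.

4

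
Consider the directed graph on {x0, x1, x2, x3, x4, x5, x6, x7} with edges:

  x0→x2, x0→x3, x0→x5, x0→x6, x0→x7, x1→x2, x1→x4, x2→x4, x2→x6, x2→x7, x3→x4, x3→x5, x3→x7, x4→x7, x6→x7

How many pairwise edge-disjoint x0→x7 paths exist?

Assign every edge capacity 1; by Menger, the answer equals the max flow.
Path x0→x7 (+1); total 1.
Path x0→x2→x7 (+1); total 2.
Path x0→x3→x7 (+1); total 3.
Path x0→x6→x7 (+1); total 4.
No residual x0→x7 path; max flow = 4.
Certifying cut of size 4: {x0→x2, x0→x3, x0→x6, x0→x7}.

4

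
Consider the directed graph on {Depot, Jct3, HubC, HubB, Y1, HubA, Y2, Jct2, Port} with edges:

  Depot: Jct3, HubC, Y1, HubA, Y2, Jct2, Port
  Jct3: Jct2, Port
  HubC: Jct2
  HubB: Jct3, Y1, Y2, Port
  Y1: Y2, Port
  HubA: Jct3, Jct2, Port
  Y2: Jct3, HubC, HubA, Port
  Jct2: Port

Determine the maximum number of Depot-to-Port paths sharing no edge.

6

Assign every edge capacity 1; by Menger, the answer equals the max flow.
Path Depot→Port (+1); total 1.
Path Depot→Jct3→Port (+1); total 2.
Path Depot→Y1→Port (+1); total 3.
Path Depot→HubA→Port (+1); total 4.
Path Depot→Y2→Port (+1); total 5.
Path Depot→Jct2→Port (+1); total 6.
No residual Depot→Port path; max flow = 6.
Certifying cut of size 6: {Depot→HubA, Depot→Jct3, Depot→Port, Depot→Y1, Depot→Y2, Jct2→Port}.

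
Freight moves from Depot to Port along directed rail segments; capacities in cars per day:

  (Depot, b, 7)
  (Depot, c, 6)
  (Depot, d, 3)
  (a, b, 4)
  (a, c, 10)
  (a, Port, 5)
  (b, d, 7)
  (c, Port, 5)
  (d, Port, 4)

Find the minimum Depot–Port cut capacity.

9

Augment Depot→c→Port: bottleneck 5, flow now 5.
Augment Depot→d→Port: bottleneck 3, flow now 8.
Augment Depot→b→d→Port: bottleneck 1, flow now 9.
No augmenting path remains; maximum flow = 9.
By max-flow min-cut, the minimum cut capacity equals the max flow.
In the residual graph, reachable from Depot: {Depot, b, c, d}.
Min-cut edges: c→Port (5), d→Port (4); capacity 5 + 4 = 9.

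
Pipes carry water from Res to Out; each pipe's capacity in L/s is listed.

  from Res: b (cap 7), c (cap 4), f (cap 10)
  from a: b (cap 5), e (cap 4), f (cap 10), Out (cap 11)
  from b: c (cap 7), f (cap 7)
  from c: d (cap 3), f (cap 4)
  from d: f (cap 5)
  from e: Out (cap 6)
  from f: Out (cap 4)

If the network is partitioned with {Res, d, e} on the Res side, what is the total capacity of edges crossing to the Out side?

32

Edges leaving {Res, d, e}: Res→b (7), Res→c (4), Res→f (10), d→f (5), e→Out (6).
Cut capacity = 7 + 4 + 10 + 5 + 6 = 32.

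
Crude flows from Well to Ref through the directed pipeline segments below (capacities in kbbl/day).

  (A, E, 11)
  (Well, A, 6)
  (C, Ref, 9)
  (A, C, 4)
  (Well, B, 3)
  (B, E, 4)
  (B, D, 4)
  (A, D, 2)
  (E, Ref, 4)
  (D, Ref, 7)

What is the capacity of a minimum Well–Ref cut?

Augment Well→A→C→Ref: bottleneck 4, flow now 4.
Augment Well→A→D→Ref: bottleneck 2, flow now 6.
Augment Well→B→D→Ref: bottleneck 3, flow now 9.
No augmenting path remains; maximum flow = 9.
By max-flow min-cut, the minimum cut capacity equals the max flow.
In the residual graph, reachable from Well: {Well}.
Min-cut edges: Well→A (6), Well→B (3); capacity 6 + 3 = 9.

9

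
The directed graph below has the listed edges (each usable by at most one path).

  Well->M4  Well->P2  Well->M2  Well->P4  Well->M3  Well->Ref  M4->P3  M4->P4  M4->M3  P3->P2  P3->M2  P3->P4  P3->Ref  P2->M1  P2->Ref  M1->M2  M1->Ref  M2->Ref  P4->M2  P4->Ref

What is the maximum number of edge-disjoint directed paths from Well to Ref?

Assign every edge capacity 1; by Menger, the answer equals the max flow.
Path Well→Ref (+1); total 1.
Path Well→P2→Ref (+1); total 2.
Path Well→M2→Ref (+1); total 3.
Path Well→P4→Ref (+1); total 4.
Path Well→M4→P3→Ref (+1); total 5.
No residual Well→Ref path; max flow = 5.
Certifying cut of size 5: {Well→M2, Well→M4, Well→P2, Well→P4, Well→Ref}.

5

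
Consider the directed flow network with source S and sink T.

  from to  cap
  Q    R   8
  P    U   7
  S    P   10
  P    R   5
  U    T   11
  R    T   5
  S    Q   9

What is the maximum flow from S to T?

Augment S→P→R→T: bottleneck 5, flow now 5.
Augment S→P→U→T: bottleneck 5, flow now 10.
Augment S→Q→R→P→U→T: bottleneck 2, flow now 12. (uses reverse residual edge)
No augmenting path remains; maximum flow = 12.
In the residual graph, reachable from S: {S, P, Q, R}.
Min-cut edges: P→U (7), R→T (5); capacity 7 + 5 = 12.
This cut is saturated, so no flow can exceed 12.

12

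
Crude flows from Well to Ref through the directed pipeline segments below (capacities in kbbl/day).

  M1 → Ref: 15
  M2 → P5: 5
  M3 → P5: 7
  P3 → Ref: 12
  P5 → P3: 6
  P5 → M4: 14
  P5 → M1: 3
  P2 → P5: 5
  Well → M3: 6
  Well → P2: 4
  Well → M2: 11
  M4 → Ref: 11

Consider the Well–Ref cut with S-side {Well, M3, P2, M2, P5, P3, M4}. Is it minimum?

No — its capacity is 26, but the minimum cut has capacity 15.

Given cut capacity: 3 + 12 + 11 = 26.
Augment Well→M3→P5→P3→Ref: bottleneck 6, flow now 6.
Augment Well→P2→P5→M4→Ref: bottleneck 4, flow now 10.
Augment Well→M2→P5→M4→Ref: bottleneck 5, flow now 15.
No augmenting path remains; maximum flow = 15.
In the residual graph, reachable from Well: {Well, M2}.
Min-cut edges: Well→M3 (6), Well→P2 (4), M2→P5 (5); capacity 6 + 4 + 5 = 15.
Cut capacity 26 exceeds the max flow 15, so it is not minimum.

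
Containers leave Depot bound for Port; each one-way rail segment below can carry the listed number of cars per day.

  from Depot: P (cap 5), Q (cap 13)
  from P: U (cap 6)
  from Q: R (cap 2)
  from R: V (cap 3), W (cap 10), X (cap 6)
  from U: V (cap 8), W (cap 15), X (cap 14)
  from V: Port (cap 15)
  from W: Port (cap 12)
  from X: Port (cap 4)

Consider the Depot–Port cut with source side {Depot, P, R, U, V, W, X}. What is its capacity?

Edges leaving {Depot, P, R, U, V, W, X}: Depot→Q (13), V→Port (15), W→Port (12), X→Port (4).
Cut capacity = 13 + 15 + 12 + 4 = 44.

44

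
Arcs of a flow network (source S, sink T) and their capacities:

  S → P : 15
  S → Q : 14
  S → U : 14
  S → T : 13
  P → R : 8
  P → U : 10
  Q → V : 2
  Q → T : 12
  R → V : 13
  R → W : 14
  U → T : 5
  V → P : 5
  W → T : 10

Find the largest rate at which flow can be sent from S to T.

Augment S→T: bottleneck 13, flow now 13.
Augment S→Q→T: bottleneck 12, flow now 25.
Augment S→U→T: bottleneck 5, flow now 30.
Augment S→P→R→W→T: bottleneck 8, flow now 38.
No augmenting path remains; maximum flow = 38.
In the residual graph, reachable from S: {S, P, Q, U, V}.
Min-cut edges: S→T (13), P→R (8), Q→T (12), U→T (5); capacity 13 + 8 + 12 + 5 = 38.
This cut is saturated, so no flow can exceed 38.

38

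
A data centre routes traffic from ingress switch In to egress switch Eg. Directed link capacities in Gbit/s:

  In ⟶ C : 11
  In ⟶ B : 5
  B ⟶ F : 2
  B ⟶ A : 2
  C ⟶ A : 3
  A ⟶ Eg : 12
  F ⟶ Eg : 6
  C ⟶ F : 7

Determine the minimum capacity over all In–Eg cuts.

Augment In→C→F→Eg: bottleneck 6, flow now 6.
Augment In→C→A→Eg: bottleneck 3, flow now 9.
Augment In→B→A→Eg: bottleneck 2, flow now 11.
No augmenting path remains; maximum flow = 11.
By max-flow min-cut, the minimum cut capacity equals the max flow.
In the residual graph, reachable from In: {In, C, B, F}.
Min-cut edges: C→A (3), B→A (2), F→Eg (6); capacity 3 + 2 + 6 = 11.

11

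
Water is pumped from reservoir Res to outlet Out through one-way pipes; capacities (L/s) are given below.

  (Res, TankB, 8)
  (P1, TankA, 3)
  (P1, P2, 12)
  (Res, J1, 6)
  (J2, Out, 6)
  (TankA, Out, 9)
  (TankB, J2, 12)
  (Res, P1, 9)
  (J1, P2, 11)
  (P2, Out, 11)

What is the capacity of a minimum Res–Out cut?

20

Augment Res→TankB→J2→Out: bottleneck 6, flow now 6.
Augment Res→P1→TankA→Out: bottleneck 3, flow now 9.
Augment Res→P1→P2→Out: bottleneck 6, flow now 15.
Augment Res→J1→P2→Out: bottleneck 5, flow now 20.
No augmenting path remains; maximum flow = 20.
By max-flow min-cut, the minimum cut capacity equals the max flow.
In the residual graph, reachable from Res: {Res, TankB, P1, J1, P2, J2}.
Min-cut edges: P1→TankA (3), P2→Out (11), J2→Out (6); capacity 3 + 11 + 6 = 20.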